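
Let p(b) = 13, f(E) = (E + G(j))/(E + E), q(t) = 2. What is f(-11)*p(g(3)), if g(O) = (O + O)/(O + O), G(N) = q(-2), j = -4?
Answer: 117/22 ≈ 5.3182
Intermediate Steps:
G(N) = 2
f(E) = (2 + E)/(2*E) (f(E) = (E + 2)/(E + E) = (2 + E)/((2*E)) = (2 + E)*(1/(2*E)) = (2 + E)/(2*E))
g(O) = 1 (g(O) = (2*O)/((2*O)) = (2*O)*(1/(2*O)) = 1)
f(-11)*p(g(3)) = ((½)*(2 - 11)/(-11))*13 = ((½)*(-1/11)*(-9))*13 = (9/22)*13 = 117/22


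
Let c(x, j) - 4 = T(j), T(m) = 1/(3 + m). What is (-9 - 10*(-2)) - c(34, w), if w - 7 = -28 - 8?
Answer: 183/26 ≈ 7.0385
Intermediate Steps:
w = -29 (w = 7 + (-28 - 8) = 7 - 36 = -29)
c(x, j) = 4 + 1/(3 + j)
(-9 - 10*(-2)) - c(34, w) = (-9 - 10*(-2)) - (13 + 4*(-29))/(3 - 29) = (-9 + 20) - (13 - 116)/(-26) = 11 - (-1)*(-103)/26 = 11 - 1*103/26 = 11 - 103/26 = 183/26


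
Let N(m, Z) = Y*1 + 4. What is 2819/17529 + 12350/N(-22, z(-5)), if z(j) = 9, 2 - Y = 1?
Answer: 43299449/17529 ≈ 2470.2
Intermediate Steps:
Y = 1 (Y = 2 - 1*1 = 2 - 1 = 1)
N(m, Z) = 5 (N(m, Z) = 1*1 + 4 = 1 + 4 = 5)
2819/17529 + 12350/N(-22, z(-5)) = 2819/17529 + 12350/5 = 2819*(1/17529) + 12350*(⅕) = 2819/17529 + 2470 = 43299449/17529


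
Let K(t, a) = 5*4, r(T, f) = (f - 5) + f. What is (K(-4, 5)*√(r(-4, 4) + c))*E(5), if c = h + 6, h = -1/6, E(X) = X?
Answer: 50*√318/3 ≈ 297.21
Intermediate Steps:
r(T, f) = -5 + 2*f (r(T, f) = (-5 + f) + f = -5 + 2*f)
h = -⅙ (h = -1*⅙ = -⅙ ≈ -0.16667)
K(t, a) = 20
c = 35/6 (c = -⅙ + 6 = 35/6 ≈ 5.8333)
(K(-4, 5)*√(r(-4, 4) + c))*E(5) = (20*√((-5 + 2*4) + 35/6))*5 = (20*√((-5 + 8) + 35/6))*5 = (20*√(3 + 35/6))*5 = (20*√(53/6))*5 = (20*(√318/6))*5 = (10*√318/3)*5 = 50*√318/3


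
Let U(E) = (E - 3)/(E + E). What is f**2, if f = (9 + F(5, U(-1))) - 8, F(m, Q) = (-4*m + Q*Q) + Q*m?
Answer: 25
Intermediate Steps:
U(E) = (-3 + E)/(2*E) (U(E) = (-3 + E)/((2*E)) = (-3 + E)*(1/(2*E)) = (-3 + E)/(2*E))
F(m, Q) = Q**2 - 4*m + Q*m (F(m, Q) = (-4*m + Q**2) + Q*m = (Q**2 - 4*m) + Q*m = Q**2 - 4*m + Q*m)
f = -5 (f = (9 + (((1/2)*(-3 - 1)/(-1))**2 - 4*5 + ((1/2)*(-3 - 1)/(-1))*5)) - 8 = (9 + (((1/2)*(-1)*(-4))**2 - 20 + ((1/2)*(-1)*(-4))*5)) - 8 = (9 + (2**2 - 20 + 2*5)) - 8 = (9 + (4 - 20 + 10)) - 8 = (9 - 6) - 8 = 3 - 8 = -5)
f**2 = (-5)**2 = 25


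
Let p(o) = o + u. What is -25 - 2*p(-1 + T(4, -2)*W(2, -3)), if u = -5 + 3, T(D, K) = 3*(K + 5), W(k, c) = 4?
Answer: -91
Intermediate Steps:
T(D, K) = 15 + 3*K (T(D, K) = 3*(5 + K) = 15 + 3*K)
u = -2
p(o) = -2 + o (p(o) = o - 2 = -2 + o)
-25 - 2*p(-1 + T(4, -2)*W(2, -3)) = -25 - 2*(-2 + (-1 + (15 + 3*(-2))*4)) = -25 - 2*(-2 + (-1 + (15 - 6)*4)) = -25 - 2*(-2 + (-1 + 9*4)) = -25 - 2*(-2 + (-1 + 36)) = -25 - 2*(-2 + 35) = -25 - 2*33 = -25 - 66 = -91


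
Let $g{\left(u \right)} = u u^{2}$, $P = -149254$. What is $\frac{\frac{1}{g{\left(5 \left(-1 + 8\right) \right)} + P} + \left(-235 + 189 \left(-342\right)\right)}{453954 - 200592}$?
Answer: $- \frac{1150187478}{4492066033} \approx -0.25605$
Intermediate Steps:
$g{\left(u \right)} = u^{3}$
$\frac{\frac{1}{g{\left(5 \left(-1 + 8\right) \right)} + P} + \left(-235 + 189 \left(-342\right)\right)}{453954 - 200592} = \frac{\frac{1}{\left(5 \left(-1 + 8\right)\right)^{3} - 149254} + \left(-235 + 189 \left(-342\right)\right)}{453954 - 200592} = \frac{\frac{1}{\left(5 \cdot 7\right)^{3} - 149254} - 64873}{253362} = \left(\frac{1}{35^{3} - 149254} - 64873\right) \frac{1}{253362} = \left(\frac{1}{42875 - 149254} - 64873\right) \frac{1}{253362} = \left(\frac{1}{-106379} - 64873\right) \frac{1}{253362} = \left(- \frac{1}{106379} - 64873\right) \frac{1}{253362} = \left(- \frac{6901124868}{106379}\right) \frac{1}{253362} = - \frac{1150187478}{4492066033}$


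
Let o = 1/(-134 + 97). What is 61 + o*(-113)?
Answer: 2370/37 ≈ 64.054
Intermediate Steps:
o = -1/37 (o = 1/(-37) = -1/37 ≈ -0.027027)
61 + o*(-113) = 61 - 1/37*(-113) = 61 + 113/37 = 2370/37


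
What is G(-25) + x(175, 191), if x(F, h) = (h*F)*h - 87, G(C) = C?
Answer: 6384063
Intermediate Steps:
x(F, h) = -87 + F*h² (x(F, h) = (F*h)*h - 87 = F*h² - 87 = -87 + F*h²)
G(-25) + x(175, 191) = -25 + (-87 + 175*191²) = -25 + (-87 + 175*36481) = -25 + (-87 + 6384175) = -25 + 6384088 = 6384063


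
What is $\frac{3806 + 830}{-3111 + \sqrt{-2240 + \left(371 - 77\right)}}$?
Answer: $- \frac{14422596}{9680267} - \frac{4636 i \sqrt{1946}}{9680267} \approx -1.4899 - 0.021127 i$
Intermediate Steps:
$\frac{3806 + 830}{-3111 + \sqrt{-2240 + \left(371 - 77\right)}} = \frac{4636}{-3111 + \sqrt{-2240 + \left(371 - 77\right)}} = \frac{4636}{-3111 + \sqrt{-2240 + 294}} = \frac{4636}{-3111 + \sqrt{-1946}} = \frac{4636}{-3111 + i \sqrt{1946}}$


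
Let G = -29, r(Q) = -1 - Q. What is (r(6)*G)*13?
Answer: 2639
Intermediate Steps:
(r(6)*G)*13 = ((-1 - 1*6)*(-29))*13 = ((-1 - 6)*(-29))*13 = -7*(-29)*13 = 203*13 = 2639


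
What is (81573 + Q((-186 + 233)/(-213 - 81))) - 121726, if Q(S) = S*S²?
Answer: -1020375527975/25412184 ≈ -40153.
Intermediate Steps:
Q(S) = S³
(81573 + Q((-186 + 233)/(-213 - 81))) - 121726 = (81573 + ((-186 + 233)/(-213 - 81))³) - 121726 = (81573 + (47/(-294))³) - 121726 = (81573 + (47*(-1/294))³) - 121726 = (81573 + (-47/294)³) - 121726 = (81573 - 103823/25412184) - 121726 = 2072947981609/25412184 - 121726 = -1020375527975/25412184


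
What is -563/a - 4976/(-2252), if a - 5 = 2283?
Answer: 2529303/1288144 ≈ 1.9635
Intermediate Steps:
a = 2288 (a = 5 + 2283 = 2288)
-563/a - 4976/(-2252) = -563/2288 - 4976/(-2252) = -563*1/2288 - 4976*(-1/2252) = -563/2288 + 1244/563 = 2529303/1288144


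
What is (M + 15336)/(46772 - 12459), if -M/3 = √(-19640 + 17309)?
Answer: 15336/34313 - 9*I*√259/34313 ≈ 0.44694 - 0.0042212*I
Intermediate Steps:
M = -9*I*√259 (M = -3*√(-19640 + 17309) = -9*I*√259 ≈ -144.84*I)
(M + 15336)/(46772 - 12459) = (-9*I*√259 + 15336)/(46772 - 12459) = (15336 - 9*I*√259)/34313 = (15336 - 9*I*√259)*(1/34313) = 15336/34313 - 9*I*√259/34313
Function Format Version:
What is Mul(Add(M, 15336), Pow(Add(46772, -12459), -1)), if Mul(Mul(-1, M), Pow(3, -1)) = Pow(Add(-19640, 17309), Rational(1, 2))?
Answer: Add(Rational(15336, 34313), Mul(Rational(-9, 34313), I, Pow(259, Rational(1, 2)))) ≈ Add(0.44694, Mul(-0.0042212, I))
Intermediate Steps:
M = Mul(-9, I, Pow(259, Rational(1, 2))) (M = Mul(-3, Pow(Add(-19640, 17309), Rational(1, 2))) = Mul(-3, Pow(-2331, Rational(1, 2))) = Mul(-3, Mul(3, I, Pow(259, Rational(1, 2)))) = Mul(-9, I, Pow(259, Rational(1, 2))) ≈ Mul(-144.84, I))
Mul(Add(M, 15336), Pow(Add(46772, -12459), -1)) = Mul(Add(Mul(-9, I, Pow(259, Rational(1, 2))), 15336), Pow(Add(46772, -12459), -1)) = Mul(Add(15336, Mul(-9, I, Pow(259, Rational(1, 2)))), Pow(34313, -1)) = Mul(Add(15336, Mul(-9, I, Pow(259, Rational(1, 2)))), Rational(1, 34313)) = Add(Rational(15336, 34313), Mul(Rational(-9, 34313), I, Pow(259, Rational(1, 2))))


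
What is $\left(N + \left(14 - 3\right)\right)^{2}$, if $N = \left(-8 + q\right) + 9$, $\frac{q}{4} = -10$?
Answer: $784$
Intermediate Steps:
$q = -40$ ($q = 4 \left(-10\right) = -40$)
$N = -39$ ($N = \left(-8 - 40\right) + 9 = -48 + 9 = -39$)
$\left(N + \left(14 - 3\right)\right)^{2} = \left(-39 + \left(14 - 3\right)\right)^{2} = \left(-39 + 11\right)^{2} = \left(-28\right)^{2} = 784$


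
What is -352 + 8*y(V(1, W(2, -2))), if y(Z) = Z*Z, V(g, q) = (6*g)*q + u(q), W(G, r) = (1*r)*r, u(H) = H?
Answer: 5920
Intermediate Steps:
W(G, r) = r**2 (W(G, r) = r*r = r**2)
V(g, q) = q + 6*g*q (V(g, q) = (6*g)*q + q = 6*g*q + q = q + 6*g*q)
y(Z) = Z**2
-352 + 8*y(V(1, W(2, -2))) = -352 + 8*((-2)**2*(1 + 6*1))**2 = -352 + 8*(4*(1 + 6))**2 = -352 + 8*(4*7)**2 = -352 + 8*28**2 = -352 + 8*784 = -352 + 6272 = 5920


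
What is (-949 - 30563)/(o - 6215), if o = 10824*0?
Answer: 31512/6215 ≈ 5.0703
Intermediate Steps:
o = 0
(-949 - 30563)/(o - 6215) = (-949 - 30563)/(0 - 6215) = -31512/(-6215) = -31512*(-1/6215) = 31512/6215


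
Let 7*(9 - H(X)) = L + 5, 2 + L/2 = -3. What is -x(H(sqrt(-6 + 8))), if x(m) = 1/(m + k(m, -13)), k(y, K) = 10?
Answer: -7/138 ≈ -0.050725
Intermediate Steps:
L = -10 (L = -4 + 2*(-3) = -4 - 6 = -10)
H(X) = 68/7 (H(X) = 9 - (-10 + 5)/7 = 9 - 1/7*(-5) = 9 + 5/7 = 68/7)
x(m) = 1/(10 + m) (x(m) = 1/(m + 10) = 1/(10 + m))
-x(H(sqrt(-6 + 8))) = -1/(10 + 68/7) = -1/138/7 = -1*7/138 = -7/138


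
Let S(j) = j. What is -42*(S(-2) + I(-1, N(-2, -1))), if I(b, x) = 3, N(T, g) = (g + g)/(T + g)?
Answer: -42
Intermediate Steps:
N(T, g) = 2*g/(T + g) (N(T, g) = (2*g)/(T + g) = 2*g/(T + g))
-42*(S(-2) + I(-1, N(-2, -1))) = -42*(-2 + 3) = -42*1 = -42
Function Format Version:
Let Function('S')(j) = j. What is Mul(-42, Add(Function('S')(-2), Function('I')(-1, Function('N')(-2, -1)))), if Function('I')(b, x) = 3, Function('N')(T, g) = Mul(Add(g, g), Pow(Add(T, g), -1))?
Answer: -42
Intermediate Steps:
Function('N')(T, g) = Mul(2, g, Pow(Add(T, g), -1)) (Function('N')(T, g) = Mul(Mul(2, g), Pow(Add(T, g), -1)) = Mul(2, g, Pow(Add(T, g), -1)))
Mul(-42, Add(Function('S')(-2), Function('I')(-1, Function('N')(-2, -1)))) = Mul(-42, Add(-2, 3)) = Mul(-42, 1) = -42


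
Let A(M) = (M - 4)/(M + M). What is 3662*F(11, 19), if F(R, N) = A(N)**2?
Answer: 411975/722 ≈ 570.60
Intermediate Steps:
A(M) = (-4 + M)/(2*M) (A(M) = (-4 + M)/((2*M)) = (-4 + M)*(1/(2*M)) = (-4 + M)/(2*M))
F(R, N) = (-4 + N)**2/(4*N**2) (F(R, N) = ((-4 + N)/(2*N))**2 = (-4 + N)**2/(4*N**2))
3662*F(11, 19) = 3662*((1/4)*(-4 + 19)**2/19**2) = 3662*((1/4)*(1/361)*15**2) = 3662*((1/4)*(1/361)*225) = 3662*(225/1444) = 411975/722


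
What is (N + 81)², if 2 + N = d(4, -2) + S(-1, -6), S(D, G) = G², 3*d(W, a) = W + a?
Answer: 120409/9 ≈ 13379.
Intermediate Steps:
d(W, a) = W/3 + a/3 (d(W, a) = (W + a)/3 = W/3 + a/3)
N = 104/3 (N = -2 + (((⅓)*4 + (⅓)*(-2)) + (-6)²) = -2 + ((4/3 - ⅔) + 36) = -2 + (⅔ + 36) = -2 + 110/3 = 104/3 ≈ 34.667)
(N + 81)² = (104/3 + 81)² = (347/3)² = 120409/9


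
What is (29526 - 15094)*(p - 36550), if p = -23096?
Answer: -860811072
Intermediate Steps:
(29526 - 15094)*(p - 36550) = (29526 - 15094)*(-23096 - 36550) = 14432*(-59646) = -860811072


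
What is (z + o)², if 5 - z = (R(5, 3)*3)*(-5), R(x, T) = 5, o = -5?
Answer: 5625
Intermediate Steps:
z = 80 (z = 5 - 5*3*(-5) = 5 - 15*(-5) = 5 - 1*(-75) = 5 + 75 = 80)
(z + o)² = (80 - 5)² = 75² = 5625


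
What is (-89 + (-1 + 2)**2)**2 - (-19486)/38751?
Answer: 300107230/38751 ≈ 7744.5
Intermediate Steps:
(-89 + (-1 + 2)**2)**2 - (-19486)/38751 = (-89 + 1**2)**2 - (-19486)/38751 = (-89 + 1)**2 - 1*(-19486/38751) = (-88)**2 + 19486/38751 = 7744 + 19486/38751 = 300107230/38751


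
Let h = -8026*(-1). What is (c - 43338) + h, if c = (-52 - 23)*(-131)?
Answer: -25487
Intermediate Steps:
h = 8026
c = 9825 (c = -75*(-131) = 9825)
(c - 43338) + h = (9825 - 43338) + 8026 = -33513 + 8026 = -25487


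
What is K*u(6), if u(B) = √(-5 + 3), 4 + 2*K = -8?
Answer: -6*I*√2 ≈ -8.4853*I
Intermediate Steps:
K = -6 (K = -2 + (½)*(-8) = -2 - 4 = -6)
u(B) = I*√2 (u(B) = √(-2) = I*√2)
K*u(6) = -6*I*√2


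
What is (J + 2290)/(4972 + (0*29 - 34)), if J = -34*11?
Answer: 958/2469 ≈ 0.38801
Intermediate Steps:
J = -374
(J + 2290)/(4972 + (0*29 - 34)) = (-374 + 2290)/(4972 + (0*29 - 34)) = 1916/(4972 + (0 - 34)) = 1916/(4972 - 34) = 1916/4938 = 1916*(1/4938) = 958/2469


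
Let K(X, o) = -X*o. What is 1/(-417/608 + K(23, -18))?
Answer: 608/251295 ≈ 0.0024195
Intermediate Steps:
K(X, o) = -X*o
1/(-417/608 + K(23, -18)) = 1/(-417/608 - 1*23*(-18)) = 1/(-417*1/608 + 414) = 1/(-417/608 + 414) = 1/(251295/608) = 608/251295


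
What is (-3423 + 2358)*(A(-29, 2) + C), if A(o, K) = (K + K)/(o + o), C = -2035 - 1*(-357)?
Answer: 51827160/29 ≈ 1.7871e+6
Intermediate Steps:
C = -1678 (C = -2035 + 357 = -1678)
A(o, K) = K/o (A(o, K) = (2*K)/((2*o)) = (2*K)*(1/(2*o)) = K/o)
(-3423 + 2358)*(A(-29, 2) + C) = (-3423 + 2358)*(2/(-29) - 1678) = -1065*(2*(-1/29) - 1678) = -1065*(-2/29 - 1678) = -1065*(-48664/29) = 51827160/29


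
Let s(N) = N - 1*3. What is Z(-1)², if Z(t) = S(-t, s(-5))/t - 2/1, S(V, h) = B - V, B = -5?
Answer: 16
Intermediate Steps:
s(N) = -3 + N (s(N) = N - 3 = -3 + N)
S(V, h) = -5 - V
Z(t) = -2 + (-5 + t)/t (Z(t) = (-5 - (-1)*t)/t - 2/1 = (-5 + t)/t - 2*1 = (-5 + t)/t - 2 = -2 + (-5 + t)/t)
Z(-1)² = ((-5 - 1*(-1))/(-1))² = (-(-5 + 1))² = (-1*(-4))² = 4² = 16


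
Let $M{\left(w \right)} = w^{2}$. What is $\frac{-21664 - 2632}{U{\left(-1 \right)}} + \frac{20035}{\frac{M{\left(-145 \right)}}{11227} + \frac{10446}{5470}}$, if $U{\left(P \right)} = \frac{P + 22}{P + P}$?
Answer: $\frac{18562595565707}{2438981916} \approx 7610.8$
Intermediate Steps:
$U{\left(P \right)} = \frac{22 + P}{2 P}$
$\frac{-21664 - 2632}{U{\left(-1 \right)}} + \frac{20035}{\frac{M{\left(-145 \right)}}{11227} + \frac{10446}{5470}} = \frac{-21664 - 2632}{\frac{1}{2} \frac{1}{-1} \left(22 - 1\right)} + \frac{20035}{\frac{\left(-145\right)^{2}}{11227} + \frac{10446}{5470}} = - \frac{24296}{\frac{1}{2} \left(-1\right) 21} + \frac{20035}{21025 \cdot \frac{1}{11227} + 10446 \cdot \frac{1}{5470}} = - \frac{24296}{- \frac{21}{2}} + \frac{20035}{\frac{21025}{11227} + \frac{5223}{2735}} = \left(-24296\right) \left(- \frac{2}{21}\right) + \frac{20035}{\frac{116141996}{30705845}} = \frac{48592}{21} + 20035 \cdot \frac{30705845}{116141996} = \frac{48592}{21} + \frac{615191604575}{116141996} = \frac{18562595565707}{2438981916}$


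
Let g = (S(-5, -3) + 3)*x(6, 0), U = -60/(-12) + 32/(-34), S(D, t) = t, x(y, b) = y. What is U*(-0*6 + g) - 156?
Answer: -156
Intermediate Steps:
U = 69/17 (U = -60*(-1/12) + 32*(-1/34) = 5 - 16/17 = 69/17 ≈ 4.0588)
g = 0 (g = (-3 + 3)*6 = 0*6 = 0)
U*(-0*6 + g) - 156 = 69*(-0*6 + 0)/17 - 156 = 69*(-2*0 + 0)/17 - 156 = 69*(0 + 0)/17 - 156 = (69/17)*0 - 156 = 0 - 156 = -156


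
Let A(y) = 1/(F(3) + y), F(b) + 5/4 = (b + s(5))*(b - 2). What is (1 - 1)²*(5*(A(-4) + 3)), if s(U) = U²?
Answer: 0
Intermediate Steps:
F(b) = -5/4 + (-2 + b)*(25 + b) (F(b) = -5/4 + (b + 5²)*(b - 2) = -5/4 + (b + 25)*(-2 + b) = -5/4 + (25 + b)*(-2 + b) = -5/4 + (-2 + b)*(25 + b))
A(y) = 1/(107/4 + y) (A(y) = 1/((-205/4 + 3² + 23*3) + y) = 1/((-205/4 + 9 + 69) + y) = 1/(107/4 + y))
(1 - 1)²*(5*(A(-4) + 3)) = (1 - 1)²*(5*(4/(107 + 4*(-4)) + 3)) = 0²*(5*(4/(107 - 16) + 3)) = 0*(5*(4/91 + 3)) = 0*(5*(277/91)) = 0*(1385/91) = 0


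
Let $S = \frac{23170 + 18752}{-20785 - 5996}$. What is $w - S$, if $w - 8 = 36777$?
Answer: $\frac{328393669}{8927} \approx 36787.0$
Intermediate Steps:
$w = 36785$ ($w = 8 + 36777 = 36785$)
$S = - \frac{13974}{8927}$ ($S = \frac{41922}{-26781} = 41922 \left(- \frac{1}{26781}\right) = - \frac{13974}{8927} \approx -1.5654$)
$w - S = 36785 - - \frac{13974}{8927} = 36785 + \frac{13974}{8927} = \frac{328393669}{8927}$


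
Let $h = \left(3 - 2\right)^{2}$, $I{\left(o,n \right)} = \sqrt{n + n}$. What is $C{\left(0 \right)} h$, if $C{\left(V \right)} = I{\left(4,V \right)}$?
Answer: $0$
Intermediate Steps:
$I{\left(o,n \right)} = \sqrt{2} \sqrt{n}$ ($I{\left(o,n \right)} = \sqrt{2 n} = \sqrt{2} \sqrt{n}$)
$C{\left(V \right)} = \sqrt{2} \sqrt{V}$
$h = 1$ ($h = 1^{2} = 1$)
$C{\left(0 \right)} h = \sqrt{2} \sqrt{0} \cdot 1 = \sqrt{2} \cdot 0 \cdot 1 = 0 \cdot 1 = 0$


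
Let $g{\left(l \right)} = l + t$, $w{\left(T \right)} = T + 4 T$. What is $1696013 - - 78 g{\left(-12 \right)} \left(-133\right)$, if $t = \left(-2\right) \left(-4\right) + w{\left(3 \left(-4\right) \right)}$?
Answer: $2359949$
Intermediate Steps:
$w{\left(T \right)} = 5 T$
$t = -52$ ($t = \left(-2\right) \left(-4\right) + 5 \cdot 3 \left(-4\right) = 8 + 5 \left(-12\right) = 8 - 60 = -52$)
$g{\left(l \right)} = -52 + l$ ($g{\left(l \right)} = l - 52 = -52 + l$)
$1696013 - - 78 g{\left(-12 \right)} \left(-133\right) = 1696013 - - 78 \left(-52 - 12\right) \left(-133\right) = 1696013 - \left(-78\right) \left(-64\right) \left(-133\right) = 1696013 - 4992 \left(-133\right) = 1696013 - -663936 = 1696013 + 663936 = 2359949$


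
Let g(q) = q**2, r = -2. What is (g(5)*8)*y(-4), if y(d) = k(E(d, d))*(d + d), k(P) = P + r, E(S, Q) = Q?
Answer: 9600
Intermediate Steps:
k(P) = -2 + P (k(P) = P - 2 = -2 + P)
y(d) = 2*d*(-2 + d) (y(d) = (-2 + d)*(d + d) = (-2 + d)*(2*d) = 2*d*(-2 + d))
(g(5)*8)*y(-4) = (5**2*8)*(2*(-4)*(-2 - 4)) = (25*8)*(2*(-4)*(-6)) = 200*48 = 9600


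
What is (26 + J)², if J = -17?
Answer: 81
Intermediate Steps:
(26 + J)² = (26 - 17)² = 9² = 81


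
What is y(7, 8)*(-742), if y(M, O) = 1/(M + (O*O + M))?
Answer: -371/39 ≈ -9.5128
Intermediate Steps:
y(M, O) = 1/(O² + 2*M) (y(M, O) = 1/(M + (O² + M)) = 1/(M + (M + O²)) = 1/(O² + 2*M))
y(7, 8)*(-742) = -742/(8² + 2*7) = -742/(64 + 14) = -742/78 = (1/78)*(-742) = -371/39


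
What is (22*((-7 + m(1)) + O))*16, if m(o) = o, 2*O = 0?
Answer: -2112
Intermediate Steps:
O = 0 (O = (½)*0 = 0)
(22*((-7 + m(1)) + O))*16 = (22*((-7 + 1) + 0))*16 = (22*(-6 + 0))*16 = (22*(-6))*16 = -132*16 = -2112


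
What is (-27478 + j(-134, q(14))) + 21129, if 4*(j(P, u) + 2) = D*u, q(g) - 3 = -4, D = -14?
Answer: -12695/2 ≈ -6347.5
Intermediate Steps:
q(g) = -1 (q(g) = 3 - 4 = -1)
j(P, u) = -2 - 7*u/2 (j(P, u) = -2 + (-14*u)/4 = -2 - 7*u/2)
(-27478 + j(-134, q(14))) + 21129 = (-27478 + (-2 - 7/2*(-1))) + 21129 = (-27478 + (-2 + 7/2)) + 21129 = (-27478 + 3/2) + 21129 = -54953/2 + 21129 = -12695/2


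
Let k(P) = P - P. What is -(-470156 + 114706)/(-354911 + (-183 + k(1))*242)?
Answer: -355450/399197 ≈ -0.89041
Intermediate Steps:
k(P) = 0
-(-470156 + 114706)/(-354911 + (-183 + k(1))*242) = -(-470156 + 114706)/(-354911 + (-183 + 0)*242) = -(-355450)/(-354911 - 183*242) = -(-355450)/(-354911 - 44286) = -(-355450)/(-399197) = -(-355450)*(-1)/399197 = -1*355450/399197 = -355450/399197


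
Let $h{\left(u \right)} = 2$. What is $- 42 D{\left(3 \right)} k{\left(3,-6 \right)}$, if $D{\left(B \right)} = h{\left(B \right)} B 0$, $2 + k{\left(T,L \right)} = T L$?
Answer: $0$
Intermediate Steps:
$k{\left(T,L \right)} = -2 + L T$ ($k{\left(T,L \right)} = -2 + T L = -2 + L T$)
$D{\left(B \right)} = 0$ ($D{\left(B \right)} = 2 B 0 = 0$)
$- 42 D{\left(3 \right)} k{\left(3,-6 \right)} = \left(-42\right) 0 \left(-2 - 18\right) = 0 \left(-2 - 18\right) = 0 \left(-20\right) = 0$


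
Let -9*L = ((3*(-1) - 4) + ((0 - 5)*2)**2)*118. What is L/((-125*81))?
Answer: 3658/30375 ≈ 0.12043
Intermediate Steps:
L = -3658/3 (L = -((3*(-1) - 4) + ((0 - 5)*2)**2)*118/9 = -((-3 - 4) + (-5*2)**2)*118/9 = -(-7 + (-10)**2)*118/9 = -(-7 + 100)*118/9 = -31*118/3 = -1/9*10974 = -3658/3 ≈ -1219.3)
L/((-125*81)) = -3658/(3*((-125*81))) = -3658/3/(-10125) = -3658/3*(-1/10125) = 3658/30375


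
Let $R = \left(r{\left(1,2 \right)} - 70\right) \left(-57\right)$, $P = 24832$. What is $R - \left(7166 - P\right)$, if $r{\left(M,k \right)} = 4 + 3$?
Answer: $21257$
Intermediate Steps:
$r{\left(M,k \right)} = 7$
$R = 3591$ ($R = \left(7 - 70\right) \left(-57\right) = \left(-63\right) \left(-57\right) = 3591$)
$R - \left(7166 - P\right) = 3591 - \left(7166 - 24832\right) = 3591 - -17666 = 3591 + 17666 = 21257$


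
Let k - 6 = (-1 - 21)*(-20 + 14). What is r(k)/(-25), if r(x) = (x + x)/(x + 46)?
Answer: -3/50 ≈ -0.060000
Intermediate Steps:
k = 138 (k = 6 + (-1 - 21)*(-20 + 14) = 6 - 22*(-6) = 6 + 132 = 138)
r(x) = 2*x/(46 + x) (r(x) = (2*x)/(46 + x) = 2*x/(46 + x))
r(k)/(-25) = (2*138/(46 + 138))/(-25) = (2*138/184)*(-1/25) = (2*138*(1/184))*(-1/25) = (3/2)*(-1/25) = -3/50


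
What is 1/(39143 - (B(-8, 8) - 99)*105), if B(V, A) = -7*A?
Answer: 1/55418 ≈ 1.8045e-5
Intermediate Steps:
1/(39143 - (B(-8, 8) - 99)*105) = 1/(39143 - (-7*8 - 99)*105) = 1/(39143 - (-56 - 99)*105) = 1/(39143 - (-155)*105) = 1/(39143 - 1*(-16275)) = 1/(39143 + 16275) = 1/55418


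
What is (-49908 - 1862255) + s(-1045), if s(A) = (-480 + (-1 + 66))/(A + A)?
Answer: -799284051/418 ≈ -1.9122e+6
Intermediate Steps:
s(A) = -415/(2*A) (s(A) = (-480 + 65)/((2*A)) = -415/(2*A))
(-49908 - 1862255) + s(-1045) = (-49908 - 1862255) - 415/2/(-1045) = -1912163 - 415/2*(-1/1045) = -1912163 + 83/418 = -799284051/418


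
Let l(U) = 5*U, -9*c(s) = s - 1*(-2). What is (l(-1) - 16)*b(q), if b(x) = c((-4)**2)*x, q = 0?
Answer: 0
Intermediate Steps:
c(s) = -2/9 - s/9 (c(s) = -(s - 1*(-2))/9 = -(s + 2)/9 = -(2 + s)/9 = -2/9 - s/9)
b(x) = -2*x (b(x) = (-2/9 - 1/9*(-4)**2)*x = (-2/9 - 1/9*16)*x = (-2/9 - 16/9)*x = -2*x)
(l(-1) - 16)*b(q) = (5*(-1) - 16)*(-2*0) = (-5 - 16)*0 = -21*0 = 0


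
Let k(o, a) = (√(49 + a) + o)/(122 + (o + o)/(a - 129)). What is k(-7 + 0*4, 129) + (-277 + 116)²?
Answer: 25921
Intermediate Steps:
k(o, a) = (o + √(49 + a))/(122 + 2*o/(-129 + a)) (k(o, a) = (o + √(49 + a))/(122 + (2*o)/(-129 + a)) = (o + √(49 + a))/(122 + 2*o/(-129 + a)))
k(-7 + 0*4, 129) + (-277 + 116)² = (-129*(-7 + 0*4) - 129*√(49 + 129) + 129*(-7 + 0*4) + 129*√(49 + 129))/(2*(-7869 + (-7 + 0*4) + 61*129)) + (-277 + 116)² = (-129*(-7 + 0) - 129*√178 + 129*(-7 + 0) + 129*√178)/(2*(-7869 + (-7 + 0) + 7869)) + (-161)² = (-129*(-7) - 129*√178 + 129*(-7) + 129*√178)/(2*(-7869 - 7 + 7869)) + 25921 = (½)*(903 - 129*√178 - 903 + 129*√178)/(-7) + 25921 = (½)*(-⅐)*0 + 25921 = 0 + 25921 = 25921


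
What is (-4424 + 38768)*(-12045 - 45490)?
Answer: -1975982040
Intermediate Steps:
(-4424 + 38768)*(-12045 - 45490) = 34344*(-57535) = -1975982040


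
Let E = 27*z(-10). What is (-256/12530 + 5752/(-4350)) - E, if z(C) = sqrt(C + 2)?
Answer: -3659308/2725275 - 54*I*sqrt(2) ≈ -1.3427 - 76.368*I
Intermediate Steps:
z(C) = sqrt(2 + C)
E = 54*I*sqrt(2) (E = 27*sqrt(2 - 10) = 27*sqrt(-8) = 27*(2*I*sqrt(2)) = 54*I*sqrt(2) ≈ 76.368*I)
(-256/12530 + 5752/(-4350)) - E = (-256/12530 + 5752/(-4350)) - 54*I*sqrt(2) = (-256*1/12530 + 5752*(-1/4350)) - 54*I*sqrt(2) = (-128/6265 - 2876/2175) - 54*I*sqrt(2) = -3659308/2725275 - 54*I*sqrt(2)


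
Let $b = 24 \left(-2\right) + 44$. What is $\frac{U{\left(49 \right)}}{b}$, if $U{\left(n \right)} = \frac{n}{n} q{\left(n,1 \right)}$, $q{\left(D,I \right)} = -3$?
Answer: $\frac{3}{4} \approx 0.75$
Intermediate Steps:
$U{\left(n \right)} = -3$ ($U{\left(n \right)} = \frac{n}{n} \left(-3\right) = 1 \left(-3\right) = -3$)
$b = -4$ ($b = -48 + 44 = -4$)
$\frac{U{\left(49 \right)}}{b} = - \frac{3}{-4} = \left(-3\right) \left(- \frac{1}{4}\right) = \frac{3}{4}$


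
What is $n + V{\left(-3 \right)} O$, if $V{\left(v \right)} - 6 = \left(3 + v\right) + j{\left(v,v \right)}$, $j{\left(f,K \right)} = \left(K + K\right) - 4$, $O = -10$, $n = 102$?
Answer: $142$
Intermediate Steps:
$j{\left(f,K \right)} = -4 + 2 K$ ($j{\left(f,K \right)} = 2 K - 4 = -4 + 2 K$)
$V{\left(v \right)} = 5 + 3 v$ ($V{\left(v \right)} = 6 + \left(\left(3 + v\right) + \left(-4 + 2 v\right)\right) = 6 + \left(-1 + 3 v\right) = 5 + 3 v$)
$n + V{\left(-3 \right)} O = 102 + \left(5 + 3 \left(-3\right)\right) \left(-10\right) = 102 + \left(5 - 9\right) \left(-10\right) = 102 - -40 = 102 + 40 = 142$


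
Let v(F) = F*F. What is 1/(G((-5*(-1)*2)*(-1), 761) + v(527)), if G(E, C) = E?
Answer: 1/277719 ≈ 3.6008e-6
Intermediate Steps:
v(F) = F²
1/(G((-5*(-1)*2)*(-1), 761) + v(527)) = 1/((-5*(-1)*2)*(-1) + 527²) = 1/((5*2)*(-1) + 277729) = 1/(10*(-1) + 277729) = 1/(-10 + 277729) = 1/277719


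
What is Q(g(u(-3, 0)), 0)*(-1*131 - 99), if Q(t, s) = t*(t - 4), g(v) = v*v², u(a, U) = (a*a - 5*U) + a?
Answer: -10532160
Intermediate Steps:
u(a, U) = a + a² - 5*U (u(a, U) = (a² - 5*U) + a = a + a² - 5*U)
g(v) = v³
Q(t, s) = t*(-4 + t)
Q(g(u(-3, 0)), 0)*(-1*131 - 99) = ((-3 + (-3)² - 5*0)³*(-4 + (-3 + (-3)² - 5*0)³))*(-1*131 - 99) = ((-3 + 9 + 0)³*(-4 + (-3 + 9 + 0)³))*(-131 - 99) = (6³*(-4 + 6³))*(-230) = (216*(-4 + 216))*(-230) = (216*212)*(-230) = 45792*(-230) = -10532160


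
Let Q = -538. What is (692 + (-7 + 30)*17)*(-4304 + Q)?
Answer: -5243886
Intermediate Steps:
(692 + (-7 + 30)*17)*(-4304 + Q) = (692 + (-7 + 30)*17)*(-4304 - 538) = (692 + 23*17)*(-4842) = (692 + 391)*(-4842) = 1083*(-4842) = -5243886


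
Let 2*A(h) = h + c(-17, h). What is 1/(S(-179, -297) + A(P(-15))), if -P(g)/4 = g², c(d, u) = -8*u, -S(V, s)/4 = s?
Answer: 1/4338 ≈ 0.00023052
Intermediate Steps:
S(V, s) = -4*s
P(g) = -4*g²
A(h) = -7*h/2 (A(h) = (h - 8*h)/2 = (-7*h)/2 = -7*h/2)
1/(S(-179, -297) + A(P(-15))) = 1/(-4*(-297) - (-14)*(-15)²) = 1/(1188 - (-14)*225) = 1/(1188 - 7/2*(-900)) = 1/(1188 + 3150) = 1/4338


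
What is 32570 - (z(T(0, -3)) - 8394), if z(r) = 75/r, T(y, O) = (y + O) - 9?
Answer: 163881/4 ≈ 40970.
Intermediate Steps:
T(y, O) = -9 + O + y (T(y, O) = (O + y) - 9 = -9 + O + y)
32570 - (z(T(0, -3)) - 8394) = 32570 - (75/(-9 - 3 + 0) - 8394) = 32570 - (75/(-12) - 8394) = 32570 - (75*(-1/12) - 8394) = 32570 - (-25/4 - 8394) = 32570 - 1*(-33601/4) = 32570 + 33601/4 = 163881/4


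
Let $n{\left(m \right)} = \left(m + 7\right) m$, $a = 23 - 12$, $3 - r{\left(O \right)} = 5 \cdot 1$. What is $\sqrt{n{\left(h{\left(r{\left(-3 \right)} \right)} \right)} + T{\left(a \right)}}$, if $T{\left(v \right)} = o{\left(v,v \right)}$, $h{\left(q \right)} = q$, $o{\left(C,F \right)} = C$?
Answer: $1$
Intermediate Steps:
$r{\left(O \right)} = -2$ ($r{\left(O \right)} = 3 - 5 \cdot 1 = 3 - 5 = -2$)
$a = 11$
$n{\left(m \right)} = m \left(7 + m\right)$ ($n{\left(m \right)} = \left(7 + m\right) m = m \left(7 + m\right)$)
$T{\left(v \right)} = v$
$\sqrt{n{\left(h{\left(r{\left(-3 \right)} \right)} \right)} + T{\left(a \right)}} = \sqrt{- 2 \left(7 - 2\right) + 11} = \sqrt{\left(-2\right) 5 + 11} = \sqrt{-10 + 11} = \sqrt{1} = 1$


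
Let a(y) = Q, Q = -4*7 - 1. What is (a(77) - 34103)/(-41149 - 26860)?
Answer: 34132/68009 ≈ 0.50187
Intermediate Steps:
Q = -29 (Q = -28 - 1 = -29)
a(y) = -29
(a(77) - 34103)/(-41149 - 26860) = (-29 - 34103)/(-41149 - 26860) = -34132/(-68009) = -34132*(-1/68009) = 34132/68009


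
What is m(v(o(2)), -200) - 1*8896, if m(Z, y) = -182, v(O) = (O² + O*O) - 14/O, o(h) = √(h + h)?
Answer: -9078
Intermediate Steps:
o(h) = √2*√h (o(h) = √(2*h) = √2*√h)
v(O) = -14/O + 2*O² (v(O) = (O² + O²) - 14/O = 2*O² - 14/O = -14/O + 2*O²)
m(v(o(2)), -200) - 1*8896 = -182 - 1*8896 = -182 - 8896 = -9078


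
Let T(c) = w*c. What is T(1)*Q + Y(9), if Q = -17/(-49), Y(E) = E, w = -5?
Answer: 356/49 ≈ 7.2653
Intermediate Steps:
T(c) = -5*c
Q = 17/49 (Q = -17*(-1/49) = 17/49 ≈ 0.34694)
T(1)*Q + Y(9) = -5*1*(17/49) + 9 = -5*17/49 + 9 = -85/49 + 9 = 356/49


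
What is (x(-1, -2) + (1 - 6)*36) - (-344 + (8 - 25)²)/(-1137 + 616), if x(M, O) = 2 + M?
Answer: -93314/521 ≈ -179.11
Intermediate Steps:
(x(-1, -2) + (1 - 6)*36) - (-344 + (8 - 25)²)/(-1137 + 616) = ((2 - 1) + (1 - 6)*36) - (-344 + (8 - 25)²)/(-1137 + 616) = (1 - 5*36) - (-344 + (-17)²)/(-521) = (1 - 180) - (-344 + 289)*(-1)/521 = -179 - (-55)*(-1)/521 = -179 - 1*55/521 = -179 - 55/521 = -93314/521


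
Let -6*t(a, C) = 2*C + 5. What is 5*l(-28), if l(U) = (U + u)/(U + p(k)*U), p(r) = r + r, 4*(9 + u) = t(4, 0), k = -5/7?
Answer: -4465/288 ≈ -15.503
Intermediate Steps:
k = -5/7 (k = -5*⅐ = -5/7 ≈ -0.71429)
t(a, C) = -⅚ - C/3 (t(a, C) = -(2*C + 5)/6 = -(5 + 2*C)/6 = -⅚ - C/3)
u = -221/24 (u = -9 + (-⅚ - ⅓*0)/4 = -9 + (-⅚ + 0)/4 = -9 + (¼)*(-⅚) = -9 - 5/24 = -221/24 ≈ -9.2083)
p(r) = 2*r
l(U) = -7*(-221/24 + U)/(3*U) (l(U) = (U - 221/24)/(U + (2*(-5/7))*U) = (-221/24 + U)/(U - 10*U/7) = (-221/24 + U)/((-3*U/7)) = (-221/24 + U)*(-7/(3*U)) = -7*(-221/24 + U)/(3*U))
5*l(-28) = 5*((7/72)*(221 - 24*(-28))/(-28)) = 5*((7/72)*(-1/28)*(221 + 672)) = 5*((7/72)*(-1/28)*893) = 5*(-893/288) = -4465/288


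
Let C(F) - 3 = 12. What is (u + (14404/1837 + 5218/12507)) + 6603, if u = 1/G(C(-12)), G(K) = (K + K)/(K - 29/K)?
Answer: 1035722991929/156650175 ≈ 6611.7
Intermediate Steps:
C(F) = 15 (C(F) = 3 + 12 = 15)
G(K) = 2*K/(K - 29/K) (G(K) = (2*K)/(K - 29/K) = 2*K/(K - 29/K))
u = 98/225 (u = 1/(2*15**2/(-29 + 15**2)) = 1/(2*225/(-29 + 225)) = 1/(2*225/196) = 1/(2*225*(1/196)) = 1/(225/98) = 98/225 ≈ 0.43556)
(u + (14404/1837 + 5218/12507)) + 6603 = (98/225 + (14404/1837 + 5218/12507)) + 6603 = (98/225 + 17248754/2088669) + 6603 = 1361886404/156650175 + 6603 = 1035722991929/156650175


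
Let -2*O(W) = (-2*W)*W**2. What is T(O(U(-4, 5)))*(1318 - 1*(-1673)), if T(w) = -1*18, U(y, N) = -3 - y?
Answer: -53838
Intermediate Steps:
O(W) = W**3 (O(W) = -(-2*W)*W**2/2 = -(-1)*W**3 = W**3)
T(w) = -18
T(O(U(-4, 5)))*(1318 - 1*(-1673)) = -18*(1318 - 1*(-1673)) = -18*(1318 + 1673) = -18*2991 = -53838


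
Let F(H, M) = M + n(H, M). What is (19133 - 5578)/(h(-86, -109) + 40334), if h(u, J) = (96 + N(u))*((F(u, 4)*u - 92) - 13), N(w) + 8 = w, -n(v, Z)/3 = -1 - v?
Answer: 13555/83296 ≈ 0.16273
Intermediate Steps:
n(v, Z) = 3 + 3*v (n(v, Z) = -3*(-1 - v) = 3 + 3*v)
F(H, M) = 3 + M + 3*H (F(H, M) = M + (3 + 3*H) = 3 + M + 3*H)
N(w) = -8 + w
h(u, J) = (-105 + u*(7 + 3*u))*(88 + u) (h(u, J) = (96 + (-8 + u))*(((3 + 4 + 3*u)*u - 92) - 13) = (88 + u)*(((7 + 3*u)*u - 92) - 13) = (88 + u)*((u*(7 + 3*u) - 92) - 13) = (88 + u)*((-92 + u*(7 + 3*u)) - 13) = (88 + u)*(-105 + u*(7 + 3*u)) = (-105 + u*(7 + 3*u))*(88 + u))
(19133 - 5578)/(h(-86, -109) + 40334) = (19133 - 5578)/((-9240 + 3*(-86)³ + 271*(-86)² + 511*(-86)) + 40334) = 13555/((-9240 + 3*(-636056) + 271*7396 - 43946) + 40334) = 13555/((-9240 - 1908168 + 2004316 - 43946) + 40334) = 13555/(42962 + 40334) = 13555/83296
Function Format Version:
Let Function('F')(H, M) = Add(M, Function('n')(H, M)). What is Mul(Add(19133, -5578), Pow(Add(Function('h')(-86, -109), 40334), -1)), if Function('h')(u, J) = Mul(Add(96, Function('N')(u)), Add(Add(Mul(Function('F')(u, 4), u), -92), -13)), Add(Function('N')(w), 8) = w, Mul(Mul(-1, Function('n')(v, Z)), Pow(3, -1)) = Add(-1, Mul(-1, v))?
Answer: Rational(13555, 83296) ≈ 0.16273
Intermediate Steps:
Function('n')(v, Z) = Add(3, Mul(3, v)) (Function('n')(v, Z) = Mul(-3, Add(-1, Mul(-1, v))) = Add(3, Mul(3, v)))
Function('F')(H, M) = Add(3, M, Mul(3, H)) (Function('F')(H, M) = Add(M, Add(3, Mul(3, H))) = Add(3, M, Mul(3, H)))
Function('N')(w) = Add(-8, w)
Function('h')(u, J) = Mul(Add(-105, Mul(u, Add(7, Mul(3, u)))), Add(88, u)) (Function('h')(u, J) = Mul(Add(96, Add(-8, u)), Add(Add(Mul(Add(3, 4, Mul(3, u)), u), -92), -13)) = Mul(Add(88, u), Add(Add(Mul(Add(7, Mul(3, u)), u), -92), -13)) = Mul(Add(88, u), Add(Add(Mul(u, Add(7, Mul(3, u))), -92), -13)) = Mul(Add(88, u), Add(Add(-92, Mul(u, Add(7, Mul(3, u)))), -13)) = Mul(Add(88, u), Add(-105, Mul(u, Add(7, Mul(3, u))))) = Mul(Add(-105, Mul(u, Add(7, Mul(3, u)))), Add(88, u)))
Mul(Add(19133, -5578), Pow(Add(Function('h')(-86, -109), 40334), -1)) = Mul(Add(19133, -5578), Pow(Add(Add(-9240, Mul(3, Pow(-86, 3)), Mul(271, Pow(-86, 2)), Mul(511, -86)), 40334), -1)) = Mul(13555, Pow(Add(Add(-9240, Mul(3, -636056), Mul(271, 7396), -43946), 40334), -1)) = Mul(13555, Pow(Add(Add(-9240, -1908168, 2004316, -43946), 40334), -1)) = Mul(13555, Pow(Add(42962, 40334), -1)) = Mul(13555, Pow(83296, -1)) = Mul(13555, Rational(1, 83296)) = Rational(13555, 83296)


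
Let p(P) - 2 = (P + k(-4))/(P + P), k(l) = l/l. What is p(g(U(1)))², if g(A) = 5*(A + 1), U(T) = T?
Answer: 2601/400 ≈ 6.5025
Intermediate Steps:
k(l) = 1
g(A) = 5 + 5*A (g(A) = 5*(1 + A) = 5 + 5*A)
p(P) = 2 + (1 + P)/(2*P) (p(P) = 2 + (P + 1)/(P + P) = 2 + (1 + P)/((2*P)) = 2 + (1 + P)*(1/(2*P)) = 2 + (1 + P)/(2*P))
p(g(U(1)))² = ((1 + 5*(5 + 5*1))/(2*(5 + 5*1)))² = ((1 + 5*(5 + 5))/(2*(5 + 5)))² = ((½)*(1 + 5*10)/10)² = ((½)*(⅒)*(1 + 50))² = ((½)*(⅒)*51)² = (51/20)² = 2601/400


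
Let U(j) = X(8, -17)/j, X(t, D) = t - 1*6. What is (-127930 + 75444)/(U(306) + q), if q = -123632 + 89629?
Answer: 4015179/2601229 ≈ 1.5436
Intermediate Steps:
q = -34003
X(t, D) = -6 + t (X(t, D) = t - 6 = -6 + t)
U(j) = 2/j (U(j) = (-6 + 8)/j = 2/j)
(-127930 + 75444)/(U(306) + q) = (-127930 + 75444)/(2/306 - 34003) = -52486/(2*(1/306) - 34003) = -52486/(1/153 - 34003) = -52486/(-5202458/153) = -52486*(-153/5202458) = 4015179/2601229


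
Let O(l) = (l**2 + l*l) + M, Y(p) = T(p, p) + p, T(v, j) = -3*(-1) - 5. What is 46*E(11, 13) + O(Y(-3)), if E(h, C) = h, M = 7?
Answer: 563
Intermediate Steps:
T(v, j) = -2 (T(v, j) = 3 - 5 = -2)
Y(p) = -2 + p
O(l) = 7 + 2*l**2 (O(l) = (l**2 + l*l) + 7 = (l**2 + l**2) + 7 = 2*l**2 + 7 = 7 + 2*l**2)
46*E(11, 13) + O(Y(-3)) = 46*11 + (7 + 2*(-2 - 3)**2) = 506 + (7 + 2*(-5)**2) = 506 + (7 + 2*25) = 506 + (7 + 50) = 506 + 57 = 563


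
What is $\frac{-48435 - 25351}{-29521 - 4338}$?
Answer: $\frac{73786}{33859} \approx 2.1792$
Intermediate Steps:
$\frac{-48435 - 25351}{-29521 - 4338} = - \frac{73786}{-29521 - 4338} = - \frac{73786}{-33859} = \left(-73786\right) \left(- \frac{1}{33859}\right) = \frac{73786}{33859}$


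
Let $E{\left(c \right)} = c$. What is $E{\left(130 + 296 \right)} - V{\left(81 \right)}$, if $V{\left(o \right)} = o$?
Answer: $345$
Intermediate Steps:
$E{\left(130 + 296 \right)} - V{\left(81 \right)} = \left(130 + 296\right) - 81 = 426 - 81 = 345$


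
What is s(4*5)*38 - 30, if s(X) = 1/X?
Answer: -281/10 ≈ -28.100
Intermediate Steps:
s(4*5)*38 - 30 = 38/(4*5) - 30 = 38/20 - 30 = (1/20)*38 - 30 = 19/10 - 30 = -281/10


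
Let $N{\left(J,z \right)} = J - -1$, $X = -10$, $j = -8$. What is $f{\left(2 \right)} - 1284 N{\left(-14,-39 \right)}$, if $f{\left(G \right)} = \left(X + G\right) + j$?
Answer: $16676$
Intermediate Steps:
$N{\left(J,z \right)} = 1 + J$ ($N{\left(J,z \right)} = J + 1 = 1 + J$)
$f{\left(G \right)} = -18 + G$ ($f{\left(G \right)} = \left(-10 + G\right) - 8 = -18 + G$)
$f{\left(2 \right)} - 1284 N{\left(-14,-39 \right)} = \left(-18 + 2\right) - 1284 \left(1 - 14\right) = -16 - -16692 = -16 + 16692 = 16676$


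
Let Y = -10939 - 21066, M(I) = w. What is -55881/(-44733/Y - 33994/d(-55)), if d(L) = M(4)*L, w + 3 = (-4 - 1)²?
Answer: -1169756973/617354 ≈ -1894.8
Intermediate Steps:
w = 22 (w = -3 + (-4 - 1)² = -3 + (-5)² = -3 + 25 = 22)
M(I) = 22
Y = -32005
d(L) = 22*L
-55881/(-44733/Y - 33994/d(-55)) = -55881/(-44733/(-32005) - 33994/(22*(-55))) = -55881/(-44733*(-1/32005) - 33994/(-1210)) = -55881/(1209/865 - 33994*(-1/1210)) = -55881/(1209/865 + 16997/605) = -55881/617354/20933 = -55881*20933/617354 = -1169756973/617354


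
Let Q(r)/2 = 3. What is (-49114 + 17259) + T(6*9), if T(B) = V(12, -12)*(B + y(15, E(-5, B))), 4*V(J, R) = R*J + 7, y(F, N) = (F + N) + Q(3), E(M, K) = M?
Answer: -68505/2 ≈ -34253.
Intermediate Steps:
Q(r) = 6 (Q(r) = 2*3 = 6)
y(F, N) = 6 + F + N (y(F, N) = (F + N) + 6 = 6 + F + N)
V(J, R) = 7/4 + J*R/4 (V(J, R) = (R*J + 7)/4 = (J*R + 7)/4 = (7 + J*R)/4 = 7/4 + J*R/4)
T(B) = -548 - 137*B/4 (T(B) = (7/4 + (1/4)*12*(-12))*(B + (6 + 15 - 5)) = (7/4 - 36)*(B + 16) = -137*(16 + B)/4 = -548 - 137*B/4)
(-49114 + 17259) + T(6*9) = (-49114 + 17259) + (-548 - 411*9/2) = -31855 + (-548 - 137/4*54) = -31855 + (-548 - 3699/2) = -31855 - 4795/2 = -68505/2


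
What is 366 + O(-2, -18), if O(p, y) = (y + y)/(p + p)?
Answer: 375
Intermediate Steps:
O(p, y) = y/p (O(p, y) = (2*y)/((2*p)) = (2*y)*(1/(2*p)) = y/p)
366 + O(-2, -18) = 366 - 18/(-2) = 366 - 18*(-½) = 366 + 9 = 375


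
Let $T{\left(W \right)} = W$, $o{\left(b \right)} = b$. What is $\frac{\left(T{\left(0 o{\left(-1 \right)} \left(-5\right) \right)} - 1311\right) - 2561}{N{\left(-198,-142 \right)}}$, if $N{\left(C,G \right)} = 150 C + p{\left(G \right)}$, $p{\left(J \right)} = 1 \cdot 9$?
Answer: $\frac{3872}{29691} \approx 0.13041$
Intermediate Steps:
$p{\left(J \right)} = 9$
$N{\left(C,G \right)} = 9 + 150 C$ ($N{\left(C,G \right)} = 150 C + 9 = 9 + 150 C$)
$\frac{\left(T{\left(0 o{\left(-1 \right)} \left(-5\right) \right)} - 1311\right) - 2561}{N{\left(-198,-142 \right)}} = \frac{\left(0 \left(-1\right) \left(-5\right) - 1311\right) - 2561}{9 + 150 \left(-198\right)} = \frac{\left(0 \left(-5\right) - 1311\right) - 2561}{9 - 29700} = \frac{\left(0 - 1311\right) - 2561}{-29691} = \left(-1311 - 2561\right) \left(- \frac{1}{29691}\right) = \left(-3872\right) \left(- \frac{1}{29691}\right) = \frac{3872}{29691}$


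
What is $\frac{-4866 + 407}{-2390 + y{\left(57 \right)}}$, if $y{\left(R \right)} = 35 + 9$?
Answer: $\frac{4459}{2346} \approx 1.9007$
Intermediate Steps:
$y{\left(R \right)} = 44$
$\frac{-4866 + 407}{-2390 + y{\left(57 \right)}} = \frac{-4866 + 407}{-2390 + 44} = - \frac{4459}{-2346} = \left(-4459\right) \left(- \frac{1}{2346}\right) = \frac{4459}{2346}$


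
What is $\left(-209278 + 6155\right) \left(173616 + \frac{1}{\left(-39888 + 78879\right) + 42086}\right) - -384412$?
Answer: $- \frac{2859181893452535}{81077} \approx -3.5265 \cdot 10^{10}$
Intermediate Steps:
$\left(-209278 + 6155\right) \left(173616 + \frac{1}{\left(-39888 + 78879\right) + 42086}\right) - -384412 = - 203123 \left(173616 + \frac{1}{38991 + 42086}\right) + 384412 = - 203123 \left(173616 + \frac{1}{81077}\right) + 384412 = \left(-203123\right) \frac{14076264433}{81077} + 384412 = - \frac{2859213060424259}{81077} + 384412 = - \frac{2859181893452535}{81077}$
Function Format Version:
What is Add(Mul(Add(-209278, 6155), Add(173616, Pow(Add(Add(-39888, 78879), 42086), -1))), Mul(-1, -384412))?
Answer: Rational(-2859181893452535, 81077) ≈ -3.5265e+10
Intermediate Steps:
Add(Mul(Add(-209278, 6155), Add(173616, Pow(Add(Add(-39888, 78879), 42086), -1))), Mul(-1, -384412)) = Add(Mul(-203123, Add(173616, Pow(Add(38991, 42086), -1))), 384412) = Add(Mul(-203123, Add(173616, Pow(81077, -1))), 384412) = Add(Mul(-203123, Add(173616, Rational(1, 81077))), 384412) = Add(Mul(-203123, Rational(14076264433, 81077)), 384412) = Add(Rational(-2859213060424259, 81077), 384412) = Rational(-2859181893452535, 81077)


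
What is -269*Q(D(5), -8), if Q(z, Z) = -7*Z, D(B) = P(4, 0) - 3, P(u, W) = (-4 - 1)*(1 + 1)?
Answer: -15064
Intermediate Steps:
P(u, W) = -10 (P(u, W) = -5*2 = -10)
D(B) = -13 (D(B) = -10 - 3 = -13)
-269*Q(D(5), -8) = -(-1883)*(-8) = -269*56 = -15064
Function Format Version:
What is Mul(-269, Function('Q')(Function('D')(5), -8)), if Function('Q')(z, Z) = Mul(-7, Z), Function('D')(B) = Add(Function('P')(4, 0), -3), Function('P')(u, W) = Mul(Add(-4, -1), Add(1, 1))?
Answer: -15064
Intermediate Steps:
Function('P')(u, W) = -10 (Function('P')(u, W) = Mul(-5, 2) = -10)
Function('D')(B) = -13 (Function('D')(B) = Add(-10, -3) = -13)
Mul(-269, Function('Q')(Function('D')(5), -8)) = Mul(-269, Mul(-7, -8)) = Mul(-269, 56) = -15064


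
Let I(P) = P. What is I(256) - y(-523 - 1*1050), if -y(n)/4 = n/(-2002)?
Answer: 1814/7 ≈ 259.14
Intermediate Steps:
y(n) = 2*n/1001 (y(n) = -4*n/(-2002) = -4*n*(-1)/2002 = -(-2)*n/1001 = 2*n/1001)
I(256) - y(-523 - 1*1050) = 256 - 2*(-523 - 1*1050)/1001 = 256 - 2*(-523 - 1050)/1001 = 256 - 2*(-1573)/1001 = 256 - 1*(-22/7) = 256 + 22/7 = 1814/7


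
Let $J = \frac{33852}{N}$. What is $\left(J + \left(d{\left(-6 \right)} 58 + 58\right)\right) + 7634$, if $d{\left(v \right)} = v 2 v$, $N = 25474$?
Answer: $\frac{151179642}{12737} \approx 11869.0$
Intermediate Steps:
$J = \frac{16926}{12737}$ ($J = \frac{33852}{25474} = 33852 \cdot \frac{1}{25474} = \frac{16926}{12737} \approx 1.3289$)
$d{\left(v \right)} = 2 v^{2}$ ($d{\left(v \right)} = 2 v v = 2 v^{2}$)
$\left(J + \left(d{\left(-6 \right)} 58 + 58\right)\right) + 7634 = \left(\frac{16926}{12737} + \left(2 \left(-6\right)^{2} \cdot 58 + 58\right)\right) + 7634 = \left(\frac{16926}{12737} + \left(2 \cdot 36 \cdot 58 + 58\right)\right) + 7634 = \left(\frac{16926}{12737} + \left(72 \cdot 58 + 58\right)\right) + 7634 = \left(\frac{16926}{12737} + \left(4176 + 58\right)\right) + 7634 = \left(\frac{16926}{12737} + 4234\right) + 7634 = \frac{53945384}{12737} + 7634 = \frac{151179642}{12737}$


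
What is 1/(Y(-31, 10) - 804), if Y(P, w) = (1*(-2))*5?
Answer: -1/814 ≈ -0.0012285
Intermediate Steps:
Y(P, w) = -10 (Y(P, w) = -2*5 = -10)
1/(Y(-31, 10) - 804) = 1/(-10 - 804) = 1/(-814) = -1/814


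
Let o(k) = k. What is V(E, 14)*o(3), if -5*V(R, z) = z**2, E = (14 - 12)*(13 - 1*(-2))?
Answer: -588/5 ≈ -117.60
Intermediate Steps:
E = 30 (E = 2*(13 + 2) = 2*15 = 30)
V(R, z) = -z**2/5
V(E, 14)*o(3) = -1/5*14**2*3 = -1/5*196*3 = -196/5*3 = -588/5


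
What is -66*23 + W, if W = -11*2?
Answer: -1540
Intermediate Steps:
W = -22
-66*23 + W = -66*23 - 22 = -1518 - 22 = -1540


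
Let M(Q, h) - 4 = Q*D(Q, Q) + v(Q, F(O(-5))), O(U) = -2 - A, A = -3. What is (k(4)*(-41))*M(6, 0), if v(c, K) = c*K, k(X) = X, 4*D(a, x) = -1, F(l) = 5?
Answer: -5330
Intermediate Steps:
O(U) = 1 (O(U) = -2 - 1*(-3) = -2 + 3 = 1)
D(a, x) = -¼ (D(a, x) = (¼)*(-1) = -¼)
v(c, K) = K*c
M(Q, h) = 4 + 19*Q/4 (M(Q, h) = 4 + (Q*(-¼) + 5*Q) = 4 + (-Q/4 + 5*Q) = 4 + 19*Q/4)
(k(4)*(-41))*M(6, 0) = (4*(-41))*(4 + (19/4)*6) = -164*(4 + 57/2) = -164*65/2 = -5330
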